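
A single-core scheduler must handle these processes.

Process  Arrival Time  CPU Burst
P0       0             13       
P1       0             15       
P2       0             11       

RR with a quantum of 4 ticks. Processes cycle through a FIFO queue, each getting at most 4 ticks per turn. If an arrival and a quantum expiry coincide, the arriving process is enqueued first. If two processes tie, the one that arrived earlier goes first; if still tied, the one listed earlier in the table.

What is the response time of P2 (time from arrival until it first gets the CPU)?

Timeline: | P0 0-4 | P1 4-8 | P2 8-12 | P0 12-16 | P1 16-20 | P2 20-24 | P0 24-28 | P1 28-32 | P2 32-35 | P0 35-36 | P1 36-39 |
Completion: P0=36  P1=39  P2=35
Turnaround (C−A): P0=36  P1=39  P2=35
Response(P2) = first start − arrival = 8 − 0 = 8

8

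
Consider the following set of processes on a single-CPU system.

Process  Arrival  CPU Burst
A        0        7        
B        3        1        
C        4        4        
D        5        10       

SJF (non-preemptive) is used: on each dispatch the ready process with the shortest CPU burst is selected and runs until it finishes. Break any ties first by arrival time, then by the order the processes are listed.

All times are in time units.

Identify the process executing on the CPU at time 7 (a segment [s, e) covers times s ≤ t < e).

B

Gantt: | A 0-7 | B 7-8 | C 8-12 | D 12-22 |
Completion: A=7  B=8  C=12  D=22
Turnaround (C−A): A=7  B=5  C=8  D=17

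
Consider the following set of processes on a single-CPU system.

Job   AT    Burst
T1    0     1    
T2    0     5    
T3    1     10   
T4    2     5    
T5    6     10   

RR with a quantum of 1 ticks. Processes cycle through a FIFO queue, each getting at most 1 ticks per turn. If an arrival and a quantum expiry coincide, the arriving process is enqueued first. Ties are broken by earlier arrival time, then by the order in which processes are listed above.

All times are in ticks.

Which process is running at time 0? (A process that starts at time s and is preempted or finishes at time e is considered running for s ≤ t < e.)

T1

Timeline: | T1 0-1 | T2 1-2 | T3 2-3 | T4 3-4 | T2 4-5 | T3 5-6 | T4 6-7 | T2 7-8 | T5 8-9 | T3 9-10 | T4 10-11 | T2 11-12 | T5 12-13 | T3 13-14 | T4 14-15 | T2 15-16 | T5 16-17 | T3 17-18 | T4 18-19 | T5 19-20 | T3 20-21 | T5 21-22 | T3 22-23 | T5 23-24 | T3 24-25 | T5 25-26 | T3 26-27 | T5 27-28 | T3 28-29 | T5 29-31 |
Completion: T1=1  T2=16  T3=29  T4=19  T5=31
Turnaround (C−A): T1=1  T2=16  T3=28  T4=17  T5=25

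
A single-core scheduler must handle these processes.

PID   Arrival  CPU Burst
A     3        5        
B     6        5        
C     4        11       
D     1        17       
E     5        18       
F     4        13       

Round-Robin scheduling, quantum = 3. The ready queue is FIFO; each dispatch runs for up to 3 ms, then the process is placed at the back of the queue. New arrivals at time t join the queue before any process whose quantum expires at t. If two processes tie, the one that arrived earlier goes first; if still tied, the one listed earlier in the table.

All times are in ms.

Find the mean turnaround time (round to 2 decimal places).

47.83

Timeline: | idle 0-1 | D 1-4 | A 4-7 | C 7-10 | F 10-13 | D 13-16 | E 16-19 | B 19-22 | A 22-24 | C 24-27 | F 27-30 | D 30-33 | E 33-36 | B 36-38 | C 38-41 | F 41-44 | D 44-47 | E 47-50 | C 50-52 | F 52-55 | D 55-58 | E 58-61 | F 61-62 | D 62-64 | E 64-70 |
Completion: A=24  B=38  C=52  D=64  E=70  F=62
Turnaround (C−A): A=21  B=32  C=48  D=63  E=65  F=58
Turnaround times: A=21, B=32, C=48, D=63, E=65, F=58
Average turnaround = (21+32+48+63+65+58) / 6 = 287/6 = 47.83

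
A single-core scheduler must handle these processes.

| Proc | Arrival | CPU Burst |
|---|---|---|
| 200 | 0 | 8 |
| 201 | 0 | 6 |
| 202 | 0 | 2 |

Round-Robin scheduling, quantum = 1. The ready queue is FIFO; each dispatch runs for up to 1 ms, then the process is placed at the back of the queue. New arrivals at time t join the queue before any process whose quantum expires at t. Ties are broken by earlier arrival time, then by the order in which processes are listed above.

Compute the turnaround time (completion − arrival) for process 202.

Timeline: | 200 0-1 | 201 1-2 | 202 2-3 | 200 3-4 | 201 4-5 | 202 5-6 | 200 6-7 | 201 7-8 | 200 8-9 | 201 9-10 | 200 10-11 | 201 11-12 | 200 12-13 | 201 13-14 | 200 14-16 |
Completion: 200=16  201=14  202=6
Turnaround (C−A): 200=16  201=14  202=6
Turnaround(202) = completion − arrival = 6 − 0 = 6

6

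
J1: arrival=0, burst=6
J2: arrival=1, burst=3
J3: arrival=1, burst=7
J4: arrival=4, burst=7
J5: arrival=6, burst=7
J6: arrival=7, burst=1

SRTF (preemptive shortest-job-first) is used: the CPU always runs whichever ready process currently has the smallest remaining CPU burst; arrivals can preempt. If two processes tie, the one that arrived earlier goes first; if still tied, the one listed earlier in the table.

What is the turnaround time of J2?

Timeline: | J1 0-1 | J2 1-4 | J1 4-7 | J6 7-8 | J1 8-10 | J3 10-17 | J4 17-24 | J5 24-31 |
Completion: J1=10  J2=4  J3=17  J4=24  J5=31  J6=8
Turnaround (C−A): J1=10  J2=3  J3=16  J4=20  J5=25  J6=1
Turnaround(J2) = completion − arrival = 4 − 1 = 3

3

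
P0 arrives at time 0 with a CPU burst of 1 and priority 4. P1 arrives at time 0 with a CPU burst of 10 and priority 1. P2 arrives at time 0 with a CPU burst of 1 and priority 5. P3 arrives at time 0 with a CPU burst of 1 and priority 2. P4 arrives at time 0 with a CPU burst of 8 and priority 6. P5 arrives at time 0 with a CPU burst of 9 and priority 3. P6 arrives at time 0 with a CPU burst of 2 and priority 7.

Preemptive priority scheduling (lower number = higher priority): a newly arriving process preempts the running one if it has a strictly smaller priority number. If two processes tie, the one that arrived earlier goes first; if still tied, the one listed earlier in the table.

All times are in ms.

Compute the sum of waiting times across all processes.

Timeline: | P1 0-10 | P3 10-11 | P5 11-20 | P0 20-21 | P2 21-22 | P4 22-30 | P6 30-32 |
Completion: P0=21  P1=10  P2=22  P3=11  P4=30  P5=20  P6=32
Waiting = turnaround − burst: P0=20, P1=0, P2=21, P3=10, P4=22, P5=11, P6=30
Total waiting = 20 + 0 + 21 + 10 + 22 + 11 + 30 = 114

114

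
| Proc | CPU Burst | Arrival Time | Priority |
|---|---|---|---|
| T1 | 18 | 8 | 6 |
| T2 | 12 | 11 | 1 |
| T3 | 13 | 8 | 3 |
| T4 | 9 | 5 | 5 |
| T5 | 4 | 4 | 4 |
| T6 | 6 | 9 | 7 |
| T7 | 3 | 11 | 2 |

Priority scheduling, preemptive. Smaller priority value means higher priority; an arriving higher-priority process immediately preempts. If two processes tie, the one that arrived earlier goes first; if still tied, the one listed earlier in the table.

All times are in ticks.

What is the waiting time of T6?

Gantt: | idle 0-4 | T5 4-8 | T3 8-11 | T2 11-23 | T7 23-26 | T3 26-36 | T4 36-45 | T1 45-63 | T6 63-69 |
Completion: T1=63  T2=23  T3=36  T4=45  T5=8  T6=69  T7=26
Turnaround (C−A): T1=55  T2=12  T3=28  T4=40  T5=4  T6=60  T7=15
Waiting(T6) = turnaround − burst = 60 − 6 = 54

54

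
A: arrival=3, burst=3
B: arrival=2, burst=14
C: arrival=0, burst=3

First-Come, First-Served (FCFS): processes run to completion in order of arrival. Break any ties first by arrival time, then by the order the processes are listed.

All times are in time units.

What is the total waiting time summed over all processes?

15

Schedule: | C 0-3 | B 3-17 | A 17-20 |
Completion: A=20  B=17  C=3
Waiting = turnaround − burst: A=14, B=1, C=0
Total waiting = 14 + 1 + 0 = 15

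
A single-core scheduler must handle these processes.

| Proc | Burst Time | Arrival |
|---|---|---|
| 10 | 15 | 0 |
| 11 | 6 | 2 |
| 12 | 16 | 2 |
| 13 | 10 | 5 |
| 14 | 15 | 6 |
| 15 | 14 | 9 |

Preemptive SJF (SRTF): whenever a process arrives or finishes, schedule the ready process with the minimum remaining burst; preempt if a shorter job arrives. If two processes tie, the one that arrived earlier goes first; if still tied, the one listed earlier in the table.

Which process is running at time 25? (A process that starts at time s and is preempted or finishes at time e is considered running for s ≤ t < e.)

Timeline: | 10 0-2 | 11 2-8 | 13 8-18 | 10 18-31 | 15 31-45 | 14 45-60 | 12 60-76 |
Completion: 10=31  11=8  12=76  13=18  14=60  15=45

10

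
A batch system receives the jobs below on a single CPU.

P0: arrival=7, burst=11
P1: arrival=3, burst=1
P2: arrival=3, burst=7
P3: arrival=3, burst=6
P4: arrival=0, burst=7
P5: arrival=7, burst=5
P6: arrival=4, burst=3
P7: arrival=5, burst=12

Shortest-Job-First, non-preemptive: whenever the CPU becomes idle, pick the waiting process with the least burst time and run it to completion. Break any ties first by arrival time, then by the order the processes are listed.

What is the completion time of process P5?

16

Gantt: | P4 0-7 | P1 7-8 | P6 8-11 | P5 11-16 | P3 16-22 | P2 22-29 | P0 29-40 | P7 40-52 |
Completion: P0=40  P1=8  P2=29  P3=22  P4=7  P5=16  P6=11  P7=52
Turnaround (C−A): P0=33  P1=5  P2=26  P3=19  P4=7  P5=9  P6=7  P7=47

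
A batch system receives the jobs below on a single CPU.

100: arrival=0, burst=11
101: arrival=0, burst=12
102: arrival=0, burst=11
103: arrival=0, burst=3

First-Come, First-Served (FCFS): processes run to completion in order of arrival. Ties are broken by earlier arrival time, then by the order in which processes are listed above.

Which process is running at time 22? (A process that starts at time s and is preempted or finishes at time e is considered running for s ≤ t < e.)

Gantt: | 100 0-11 | 101 11-23 | 102 23-34 | 103 34-37 |
Completion: 100=11  101=23  102=34  103=37

101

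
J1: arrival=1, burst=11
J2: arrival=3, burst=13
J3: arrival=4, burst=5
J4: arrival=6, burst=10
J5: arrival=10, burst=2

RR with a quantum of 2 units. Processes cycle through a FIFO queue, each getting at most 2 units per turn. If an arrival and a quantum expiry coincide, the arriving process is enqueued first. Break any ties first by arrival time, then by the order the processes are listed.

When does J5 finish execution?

Schedule: | idle 0-1 | J1 1-3 | J2 3-5 | J1 5-7 | J3 7-9 | J2 9-11 | J4 11-13 | J1 13-15 | J3 15-17 | J5 17-19 | J2 19-21 | J4 21-23 | J1 23-25 | J3 25-26 | J2 26-28 | J4 28-30 | J1 30-32 | J2 32-34 | J4 34-36 | J1 36-37 | J2 37-39 | J4 39-41 | J2 41-42 |
Completion: J1=37  J2=42  J3=26  J4=41  J5=19
Turnaround (C−A): J1=36  J2=39  J3=22  J4=35  J5=9

19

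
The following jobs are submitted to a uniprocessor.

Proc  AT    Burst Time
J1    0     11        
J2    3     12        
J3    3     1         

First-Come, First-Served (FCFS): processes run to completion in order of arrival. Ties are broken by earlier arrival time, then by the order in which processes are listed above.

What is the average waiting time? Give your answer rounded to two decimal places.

Schedule: | J1 0-11 | J2 11-23 | J3 23-24 |
Completion: J1=11  J2=23  J3=24
Turnaround (C−A): J1=11  J2=20  J3=21
Waiting times: J1=0, J2=8, J3=20
Average waiting = (0+8+20) / 3 = 28/3 = 9.33

9.33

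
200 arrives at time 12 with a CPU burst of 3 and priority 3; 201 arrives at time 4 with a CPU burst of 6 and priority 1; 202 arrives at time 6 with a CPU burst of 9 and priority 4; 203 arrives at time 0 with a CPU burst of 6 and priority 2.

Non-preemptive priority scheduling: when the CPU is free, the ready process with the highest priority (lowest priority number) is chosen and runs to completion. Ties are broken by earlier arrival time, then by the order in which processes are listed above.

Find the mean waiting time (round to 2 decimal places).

Gantt: | 203 0-6 | 201 6-12 | 200 12-15 | 202 15-24 |
Completion: 200=15  201=12  202=24  203=6
Turnaround (C−A): 200=3  201=8  202=18  203=6
Waiting times: 200=0, 201=2, 202=9, 203=0
Average waiting = (0+2+9+0) / 4 = 11/4 = 2.75

2.75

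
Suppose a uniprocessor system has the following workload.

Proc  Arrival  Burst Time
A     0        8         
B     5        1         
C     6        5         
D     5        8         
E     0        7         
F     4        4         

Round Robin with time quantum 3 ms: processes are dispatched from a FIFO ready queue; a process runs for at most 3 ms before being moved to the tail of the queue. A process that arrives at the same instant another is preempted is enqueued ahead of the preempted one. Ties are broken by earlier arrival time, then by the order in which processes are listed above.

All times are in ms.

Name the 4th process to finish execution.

C

Schedule: | A 0-3 | E 3-6 | A 6-9 | F 9-12 | B 12-13 | D 13-16 | C 16-19 | E 19-22 | A 22-24 | F 24-25 | D 25-28 | C 28-30 | E 30-31 | D 31-33 |
Completion: A=24  B=13  C=30  D=33  E=31  F=25
Finish order: B → A → F → C → E → D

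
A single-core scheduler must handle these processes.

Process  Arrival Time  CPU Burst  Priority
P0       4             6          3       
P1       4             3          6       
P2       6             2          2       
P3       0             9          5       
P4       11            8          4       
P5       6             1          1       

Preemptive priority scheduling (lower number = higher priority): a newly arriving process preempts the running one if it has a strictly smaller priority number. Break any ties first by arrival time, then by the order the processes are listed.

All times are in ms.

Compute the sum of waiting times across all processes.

45

Gantt: | P3 0-4 | P0 4-6 | P5 6-7 | P2 7-9 | P0 9-13 | P4 13-21 | P3 21-26 | P1 26-29 |
Completion: P0=13  P1=29  P2=9  P3=26  P4=21  P5=7
Turnaround (C−A): P0=9  P1=25  P2=3  P3=26  P4=10  P5=1
Waiting = turnaround − burst: P0=3, P1=22, P2=1, P3=17, P4=2, P5=0
Total waiting = 3 + 22 + 1 + 17 + 2 + 0 = 45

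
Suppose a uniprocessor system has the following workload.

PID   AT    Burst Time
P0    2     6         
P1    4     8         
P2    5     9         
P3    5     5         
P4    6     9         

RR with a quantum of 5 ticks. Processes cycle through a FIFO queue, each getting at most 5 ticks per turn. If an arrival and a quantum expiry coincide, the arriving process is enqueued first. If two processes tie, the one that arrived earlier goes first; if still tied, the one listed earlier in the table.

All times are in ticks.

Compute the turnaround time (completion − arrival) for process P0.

26

Schedule: | idle 0-2 | P0 2-7 | P1 7-12 | P2 12-17 | P3 17-22 | P4 22-27 | P0 27-28 | P1 28-31 | P2 31-35 | P4 35-39 |
Completion: P0=28  P1=31  P2=35  P3=22  P4=39
Turnaround (C−A): P0=26  P1=27  P2=30  P3=17  P4=33
Turnaround(P0) = completion − arrival = 28 − 2 = 26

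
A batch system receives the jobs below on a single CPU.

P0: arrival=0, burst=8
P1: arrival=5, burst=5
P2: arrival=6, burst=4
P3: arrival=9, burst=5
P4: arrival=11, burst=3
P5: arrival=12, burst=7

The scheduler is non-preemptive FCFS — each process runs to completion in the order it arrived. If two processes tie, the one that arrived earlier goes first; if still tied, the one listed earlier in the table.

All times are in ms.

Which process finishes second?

P1

Schedule: | P0 0-8 | P1 8-13 | P2 13-17 | P3 17-22 | P4 22-25 | P5 25-32 |
Completion: P0=8  P1=13  P2=17  P3=22  P4=25  P5=32
Finish order: P0 → P1 → P2 → P3 → P4 → P5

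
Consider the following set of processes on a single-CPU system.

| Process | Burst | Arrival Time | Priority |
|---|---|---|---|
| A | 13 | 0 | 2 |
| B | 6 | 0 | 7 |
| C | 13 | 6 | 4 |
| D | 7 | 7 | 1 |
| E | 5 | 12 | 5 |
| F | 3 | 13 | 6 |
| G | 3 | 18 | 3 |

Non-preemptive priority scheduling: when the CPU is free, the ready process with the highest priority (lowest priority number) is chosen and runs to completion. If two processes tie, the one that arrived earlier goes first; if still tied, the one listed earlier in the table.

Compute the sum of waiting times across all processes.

121

Schedule: | A 0-13 | D 13-20 | G 20-23 | C 23-36 | E 36-41 | F 41-44 | B 44-50 |
Completion: A=13  B=50  C=36  D=20  E=41  F=44  G=23
Turnaround (C−A): A=13  B=50  C=30  D=13  E=29  F=31  G=5
Waiting = turnaround − burst: A=0, B=44, C=17, D=6, E=24, F=28, G=2
Total waiting = 0 + 44 + 17 + 6 + 24 + 28 + 2 = 121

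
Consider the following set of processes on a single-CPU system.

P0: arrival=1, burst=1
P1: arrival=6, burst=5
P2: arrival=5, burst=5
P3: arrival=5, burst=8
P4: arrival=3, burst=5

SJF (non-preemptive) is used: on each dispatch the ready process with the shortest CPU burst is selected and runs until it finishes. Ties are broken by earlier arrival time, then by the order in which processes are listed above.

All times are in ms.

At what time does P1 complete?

18

Gantt: | idle 0-1 | P0 1-2 | idle 2-3 | P4 3-8 | P2 8-13 | P1 13-18 | P3 18-26 |
Completion: P0=2  P1=18  P2=13  P3=26  P4=8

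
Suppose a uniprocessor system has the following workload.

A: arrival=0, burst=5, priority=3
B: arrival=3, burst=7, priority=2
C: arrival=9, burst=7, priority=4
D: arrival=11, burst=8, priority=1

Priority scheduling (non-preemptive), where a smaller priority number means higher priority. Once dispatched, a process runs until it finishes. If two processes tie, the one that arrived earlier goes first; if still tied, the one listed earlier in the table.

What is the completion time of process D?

20

Schedule: | A 0-5 | B 5-12 | D 12-20 | C 20-27 |
Completion: A=5  B=12  C=27  D=20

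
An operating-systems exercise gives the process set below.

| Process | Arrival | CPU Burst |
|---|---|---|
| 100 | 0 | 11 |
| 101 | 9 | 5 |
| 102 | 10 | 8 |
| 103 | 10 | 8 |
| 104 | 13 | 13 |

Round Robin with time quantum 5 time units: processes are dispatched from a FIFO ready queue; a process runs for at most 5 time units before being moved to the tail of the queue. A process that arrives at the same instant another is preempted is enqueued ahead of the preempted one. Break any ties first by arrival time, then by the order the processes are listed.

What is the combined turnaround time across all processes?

115

Gantt: | 100 0-10 | 101 10-15 | 102 15-20 | 103 20-25 | 100 25-26 | 104 26-31 | 102 31-34 | 103 34-37 | 104 37-45 |
Completion: 100=26  101=15  102=34  103=37  104=45
Turnaround (C−A): 100=26  101=6  102=24  103=27  104=32
Turnaround = completion − arrival: 100=26, 101=6, 102=24, 103=27, 104=32
Total turnaround = 26 + 6 + 24 + 27 + 32 = 115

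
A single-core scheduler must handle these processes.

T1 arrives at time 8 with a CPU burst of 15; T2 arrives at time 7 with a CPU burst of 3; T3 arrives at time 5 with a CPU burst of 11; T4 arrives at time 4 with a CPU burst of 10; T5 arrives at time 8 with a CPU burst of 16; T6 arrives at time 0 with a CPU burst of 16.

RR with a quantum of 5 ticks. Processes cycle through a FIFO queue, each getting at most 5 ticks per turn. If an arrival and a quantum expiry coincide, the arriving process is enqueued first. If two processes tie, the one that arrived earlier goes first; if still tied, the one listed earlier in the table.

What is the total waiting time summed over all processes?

213

Gantt: | T6 0-5 | T4 5-10 | T3 10-15 | T6 15-20 | T2 20-23 | T1 23-28 | T5 28-33 | T4 33-38 | T3 38-43 | T6 43-48 | T1 48-53 | T5 53-58 | T3 58-59 | T6 59-60 | T1 60-65 | T5 65-71 |
Completion: T1=65  T2=23  T3=59  T4=38  T5=71  T6=60
Turnaround (C−A): T1=57  T2=16  T3=54  T4=34  T5=63  T6=60
Waiting = turnaround − burst: T1=42, T2=13, T3=43, T4=24, T5=47, T6=44
Total waiting = 42 + 13 + 43 + 24 + 47 + 44 = 213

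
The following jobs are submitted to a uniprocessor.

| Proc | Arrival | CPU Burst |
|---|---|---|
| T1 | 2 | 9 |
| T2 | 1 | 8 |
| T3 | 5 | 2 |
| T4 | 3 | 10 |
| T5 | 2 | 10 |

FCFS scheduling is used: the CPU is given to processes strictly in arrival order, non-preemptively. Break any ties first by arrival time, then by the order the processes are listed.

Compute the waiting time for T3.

33

Schedule: | idle 0-1 | T2 1-9 | T1 9-18 | T5 18-28 | T4 28-38 | T3 38-40 |
Completion: T1=18  T2=9  T3=40  T4=38  T5=28
Turnaround (C−A): T1=16  T2=8  T3=35  T4=35  T5=26
Waiting(T3) = turnaround − burst = 35 − 2 = 33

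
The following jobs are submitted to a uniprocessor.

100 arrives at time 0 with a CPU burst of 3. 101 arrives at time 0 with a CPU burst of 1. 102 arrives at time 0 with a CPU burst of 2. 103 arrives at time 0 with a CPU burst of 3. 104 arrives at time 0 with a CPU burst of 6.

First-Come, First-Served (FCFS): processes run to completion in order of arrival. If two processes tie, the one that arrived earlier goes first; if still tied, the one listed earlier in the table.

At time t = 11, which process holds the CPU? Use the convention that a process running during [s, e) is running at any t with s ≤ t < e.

104

Gantt: | 100 0-3 | 101 3-4 | 102 4-6 | 103 6-9 | 104 9-15 |
Completion: 100=3  101=4  102=6  103=9  104=15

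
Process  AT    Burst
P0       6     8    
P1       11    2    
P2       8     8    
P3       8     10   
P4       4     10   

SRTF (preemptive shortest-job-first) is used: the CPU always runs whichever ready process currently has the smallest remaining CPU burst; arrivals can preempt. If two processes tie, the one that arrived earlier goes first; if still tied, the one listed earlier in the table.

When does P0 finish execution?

24

Timeline: | idle 0-4 | P4 4-11 | P1 11-13 | P4 13-16 | P0 16-24 | P2 24-32 | P3 32-42 |
Completion: P0=24  P1=13  P2=32  P3=42  P4=16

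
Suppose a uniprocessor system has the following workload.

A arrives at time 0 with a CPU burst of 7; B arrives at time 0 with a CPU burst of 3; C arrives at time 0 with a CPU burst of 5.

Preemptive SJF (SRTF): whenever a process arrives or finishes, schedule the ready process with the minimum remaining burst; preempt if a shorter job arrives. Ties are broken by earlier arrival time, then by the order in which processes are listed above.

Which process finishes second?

C

Timeline: | B 0-3 | C 3-8 | A 8-15 |
Completion: A=15  B=3  C=8
Finish order: B → C → A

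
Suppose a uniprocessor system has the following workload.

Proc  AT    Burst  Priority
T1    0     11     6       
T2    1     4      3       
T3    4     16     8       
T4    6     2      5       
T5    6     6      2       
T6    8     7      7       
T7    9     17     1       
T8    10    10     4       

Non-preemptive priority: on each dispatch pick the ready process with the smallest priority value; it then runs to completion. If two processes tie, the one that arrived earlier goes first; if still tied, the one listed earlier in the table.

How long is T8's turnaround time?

38

Gantt: | T1 0-11 | T7 11-28 | T5 28-34 | T2 34-38 | T8 38-48 | T4 48-50 | T6 50-57 | T3 57-73 |
Completion: T1=11  T2=38  T3=73  T4=50  T5=34  T6=57  T7=28  T8=48
Turnaround (C−A): T1=11  T2=37  T3=69  T4=44  T5=28  T6=49  T7=19  T8=38
Turnaround(T8) = completion − arrival = 48 − 10 = 38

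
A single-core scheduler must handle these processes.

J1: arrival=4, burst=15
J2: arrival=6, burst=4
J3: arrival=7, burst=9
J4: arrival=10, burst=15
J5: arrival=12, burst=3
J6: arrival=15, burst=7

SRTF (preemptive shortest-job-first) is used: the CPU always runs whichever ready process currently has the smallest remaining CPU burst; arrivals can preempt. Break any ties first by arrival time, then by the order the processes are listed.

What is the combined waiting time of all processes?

68

Timeline: | idle 0-4 | J1 4-6 | J2 6-10 | J3 10-12 | J5 12-15 | J3 15-22 | J6 22-29 | J1 29-42 | J4 42-57 |
Completion: J1=42  J2=10  J3=22  J4=57  J5=15  J6=29
Turnaround (C−A): J1=38  J2=4  J3=15  J4=47  J5=3  J6=14
Waiting = turnaround − burst: J1=23, J2=0, J3=6, J4=32, J5=0, J6=7
Total waiting = 23 + 0 + 6 + 32 + 0 + 7 = 68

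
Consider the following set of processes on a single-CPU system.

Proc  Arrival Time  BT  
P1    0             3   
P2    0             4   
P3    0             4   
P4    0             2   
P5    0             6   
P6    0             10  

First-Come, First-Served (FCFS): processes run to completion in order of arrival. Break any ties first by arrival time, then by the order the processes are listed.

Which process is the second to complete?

Gantt: | P1 0-3 | P2 3-7 | P3 7-11 | P4 11-13 | P5 13-19 | P6 19-29 |
Completion: P1=3  P2=7  P3=11  P4=13  P5=19  P6=29
Finish order: P1 → P2 → P3 → P4 → P5 → P6

P2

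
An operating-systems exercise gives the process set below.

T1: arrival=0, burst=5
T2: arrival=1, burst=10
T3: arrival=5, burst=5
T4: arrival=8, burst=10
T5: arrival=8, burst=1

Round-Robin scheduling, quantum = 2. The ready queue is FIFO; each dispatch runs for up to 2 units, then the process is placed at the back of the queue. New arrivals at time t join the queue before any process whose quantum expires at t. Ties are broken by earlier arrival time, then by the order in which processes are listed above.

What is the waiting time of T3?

13

Schedule: | T1 0-2 | T2 2-4 | T1 4-6 | T2 6-8 | T3 8-10 | T1 10-11 | T4 11-13 | T5 13-14 | T2 14-16 | T3 16-18 | T4 18-20 | T2 20-22 | T3 22-23 | T4 23-25 | T2 25-27 | T4 27-31 |
Completion: T1=11  T2=27  T3=23  T4=31  T5=14
Turnaround (C−A): T1=11  T2=26  T3=18  T4=23  T5=6
Waiting(T3) = turnaround − burst = 18 − 5 = 13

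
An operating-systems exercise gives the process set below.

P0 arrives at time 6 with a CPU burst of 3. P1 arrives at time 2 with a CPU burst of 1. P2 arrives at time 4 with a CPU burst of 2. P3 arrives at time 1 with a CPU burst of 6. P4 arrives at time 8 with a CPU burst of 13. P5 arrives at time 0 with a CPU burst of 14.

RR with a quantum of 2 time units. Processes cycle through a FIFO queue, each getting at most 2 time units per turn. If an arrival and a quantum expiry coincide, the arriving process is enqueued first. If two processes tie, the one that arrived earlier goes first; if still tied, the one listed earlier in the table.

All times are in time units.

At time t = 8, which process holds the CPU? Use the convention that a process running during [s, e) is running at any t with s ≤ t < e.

P2

Gantt: | P5 0-2 | P3 2-4 | P1 4-5 | P5 5-7 | P2 7-9 | P3 9-11 | P0 11-13 | P5 13-15 | P4 15-17 | P3 17-19 | P0 19-20 | P5 20-22 | P4 22-24 | P5 24-26 | P4 26-28 | P5 28-30 | P4 30-32 | P5 32-34 | P4 34-39 |
Completion: P0=20  P1=5  P2=9  P3=19  P4=39  P5=34
Turnaround (C−A): P0=14  P1=3  P2=5  P3=18  P4=31  P5=34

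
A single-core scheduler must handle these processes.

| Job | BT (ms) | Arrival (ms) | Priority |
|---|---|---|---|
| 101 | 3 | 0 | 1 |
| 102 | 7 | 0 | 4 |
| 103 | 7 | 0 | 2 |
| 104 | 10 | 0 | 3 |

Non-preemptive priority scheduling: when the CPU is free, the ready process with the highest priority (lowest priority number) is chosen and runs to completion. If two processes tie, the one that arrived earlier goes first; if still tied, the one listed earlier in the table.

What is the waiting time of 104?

10

Gantt: | 101 0-3 | 103 3-10 | 104 10-20 | 102 20-27 |
Completion: 101=3  102=27  103=10  104=20
Waiting(104) = turnaround − burst = 20 − 10 = 10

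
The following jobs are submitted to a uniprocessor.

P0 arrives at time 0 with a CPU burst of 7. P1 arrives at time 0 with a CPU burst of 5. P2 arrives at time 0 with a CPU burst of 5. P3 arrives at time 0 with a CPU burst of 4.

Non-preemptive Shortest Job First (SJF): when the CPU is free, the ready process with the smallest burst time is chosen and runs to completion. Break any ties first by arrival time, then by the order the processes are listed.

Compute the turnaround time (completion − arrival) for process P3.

Timeline: | P3 0-4 | P1 4-9 | P2 9-14 | P0 14-21 |
Completion: P0=21  P1=9  P2=14  P3=4
Turnaround (C−A): P0=21  P1=9  P2=14  P3=4
Turnaround(P3) = completion − arrival = 4 − 0 = 4

4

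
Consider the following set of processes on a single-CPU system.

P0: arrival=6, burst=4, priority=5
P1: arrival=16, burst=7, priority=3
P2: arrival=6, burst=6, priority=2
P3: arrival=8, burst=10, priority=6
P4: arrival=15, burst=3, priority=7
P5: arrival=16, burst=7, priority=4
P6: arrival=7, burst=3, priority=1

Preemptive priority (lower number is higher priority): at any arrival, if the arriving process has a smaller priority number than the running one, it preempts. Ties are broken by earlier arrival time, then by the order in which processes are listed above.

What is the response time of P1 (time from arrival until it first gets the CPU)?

0

Schedule: | idle 0-6 | P2 6-7 | P6 7-10 | P2 10-15 | P0 15-16 | P1 16-23 | P5 23-30 | P0 30-33 | P3 33-43 | P4 43-46 |
Completion: P0=33  P1=23  P2=15  P3=43  P4=46  P5=30  P6=10
Turnaround (C−A): P0=27  P1=7  P2=9  P3=35  P4=31  P5=14  P6=3
Response(P1) = first start − arrival = 16 − 16 = 0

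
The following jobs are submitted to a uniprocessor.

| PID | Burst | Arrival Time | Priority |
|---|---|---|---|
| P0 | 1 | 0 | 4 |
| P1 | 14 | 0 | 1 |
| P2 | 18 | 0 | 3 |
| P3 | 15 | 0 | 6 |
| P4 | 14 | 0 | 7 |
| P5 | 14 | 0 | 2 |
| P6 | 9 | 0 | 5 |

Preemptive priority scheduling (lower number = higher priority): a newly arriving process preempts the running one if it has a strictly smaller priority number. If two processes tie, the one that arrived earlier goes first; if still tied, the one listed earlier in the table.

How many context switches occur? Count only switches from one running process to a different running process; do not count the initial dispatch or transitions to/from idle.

6

Schedule: | P1 0-14 | P5 14-28 | P2 28-46 | P0 46-47 | P6 47-56 | P3 56-71 | P4 71-85 |
Completion: P0=47  P1=14  P2=46  P3=71  P4=85  P5=28  P6=56
Turnaround (C−A): P0=47  P1=14  P2=46  P3=71  P4=85  P5=28  P6=56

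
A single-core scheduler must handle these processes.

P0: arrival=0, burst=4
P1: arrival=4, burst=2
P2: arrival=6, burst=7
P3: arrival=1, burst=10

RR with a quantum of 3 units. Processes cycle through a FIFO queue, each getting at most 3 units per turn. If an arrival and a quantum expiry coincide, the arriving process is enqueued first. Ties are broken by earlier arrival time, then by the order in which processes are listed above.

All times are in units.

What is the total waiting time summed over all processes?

27

Timeline: | P0 0-3 | P3 3-6 | P0 6-7 | P1 7-9 | P2 9-12 | P3 12-15 | P2 15-18 | P3 18-21 | P2 21-22 | P3 22-23 |
Completion: P0=7  P1=9  P2=22  P3=23
Waiting = turnaround − burst: P0=3, P1=3, P2=9, P3=12
Total waiting = 3 + 3 + 9 + 12 = 27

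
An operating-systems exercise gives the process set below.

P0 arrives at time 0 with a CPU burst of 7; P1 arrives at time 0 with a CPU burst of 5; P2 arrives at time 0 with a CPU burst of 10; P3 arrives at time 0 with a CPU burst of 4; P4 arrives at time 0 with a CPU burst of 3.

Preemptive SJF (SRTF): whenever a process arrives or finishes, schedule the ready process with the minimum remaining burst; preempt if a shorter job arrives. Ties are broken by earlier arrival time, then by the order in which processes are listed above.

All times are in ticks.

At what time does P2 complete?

29

Schedule: | P4 0-3 | P3 3-7 | P1 7-12 | P0 12-19 | P2 19-29 |
Completion: P0=19  P1=12  P2=29  P3=7  P4=3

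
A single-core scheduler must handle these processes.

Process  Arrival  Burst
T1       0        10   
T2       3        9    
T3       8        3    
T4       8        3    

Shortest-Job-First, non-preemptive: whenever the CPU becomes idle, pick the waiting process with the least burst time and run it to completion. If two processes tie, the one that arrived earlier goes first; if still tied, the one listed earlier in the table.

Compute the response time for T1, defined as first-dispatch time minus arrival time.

Gantt: | T1 0-10 | T3 10-13 | T4 13-16 | T2 16-25 |
Completion: T1=10  T2=25  T3=13  T4=16
Response(T1) = first start − arrival = 0 − 0 = 0

0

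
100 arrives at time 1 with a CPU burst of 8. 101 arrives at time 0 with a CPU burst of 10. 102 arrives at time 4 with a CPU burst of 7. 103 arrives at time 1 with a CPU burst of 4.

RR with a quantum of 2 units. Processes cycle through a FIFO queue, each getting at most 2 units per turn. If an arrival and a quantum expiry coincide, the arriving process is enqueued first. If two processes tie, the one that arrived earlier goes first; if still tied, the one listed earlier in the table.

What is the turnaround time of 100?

Schedule: | 101 0-2 | 100 2-4 | 103 4-6 | 101 6-8 | 102 8-10 | 100 10-12 | 103 12-14 | 101 14-16 | 102 16-18 | 100 18-20 | 101 20-22 | 102 22-24 | 100 24-26 | 101 26-28 | 102 28-29 |
Completion: 100=26  101=28  102=29  103=14
Turnaround(100) = completion − arrival = 26 − 1 = 25

25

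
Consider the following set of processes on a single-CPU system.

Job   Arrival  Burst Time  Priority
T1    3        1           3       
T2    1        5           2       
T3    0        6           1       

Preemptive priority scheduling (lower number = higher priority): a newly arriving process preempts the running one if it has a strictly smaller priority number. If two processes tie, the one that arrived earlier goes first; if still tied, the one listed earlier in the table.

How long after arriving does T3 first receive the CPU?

Schedule: | T3 0-6 | T2 6-11 | T1 11-12 |
Completion: T1=12  T2=11  T3=6
Turnaround (C−A): T1=9  T2=10  T3=6
Response(T3) = first start − arrival = 0 − 0 = 0

0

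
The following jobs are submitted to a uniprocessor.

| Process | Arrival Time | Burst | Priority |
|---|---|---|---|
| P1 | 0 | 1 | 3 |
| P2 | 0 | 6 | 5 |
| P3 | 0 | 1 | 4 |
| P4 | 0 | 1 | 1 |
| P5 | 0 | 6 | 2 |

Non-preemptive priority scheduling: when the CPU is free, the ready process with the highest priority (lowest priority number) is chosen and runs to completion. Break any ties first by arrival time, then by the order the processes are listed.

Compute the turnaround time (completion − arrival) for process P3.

Schedule: | P4 0-1 | P5 1-7 | P1 7-8 | P3 8-9 | P2 9-15 |
Completion: P1=8  P2=15  P3=9  P4=1  P5=7
Turnaround (C−A): P1=8  P2=15  P3=9  P4=1  P5=7
Turnaround(P3) = completion − arrival = 9 − 0 = 9

9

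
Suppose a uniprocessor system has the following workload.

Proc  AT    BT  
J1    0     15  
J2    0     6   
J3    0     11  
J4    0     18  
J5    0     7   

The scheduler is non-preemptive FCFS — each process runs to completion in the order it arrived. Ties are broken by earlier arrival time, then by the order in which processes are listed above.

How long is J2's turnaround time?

21

Timeline: | J1 0-15 | J2 15-21 | J3 21-32 | J4 32-50 | J5 50-57 |
Completion: J1=15  J2=21  J3=32  J4=50  J5=57
Turnaround (C−A): J1=15  J2=21  J3=32  J4=50  J5=57
Turnaround(J2) = completion − arrival = 21 − 0 = 21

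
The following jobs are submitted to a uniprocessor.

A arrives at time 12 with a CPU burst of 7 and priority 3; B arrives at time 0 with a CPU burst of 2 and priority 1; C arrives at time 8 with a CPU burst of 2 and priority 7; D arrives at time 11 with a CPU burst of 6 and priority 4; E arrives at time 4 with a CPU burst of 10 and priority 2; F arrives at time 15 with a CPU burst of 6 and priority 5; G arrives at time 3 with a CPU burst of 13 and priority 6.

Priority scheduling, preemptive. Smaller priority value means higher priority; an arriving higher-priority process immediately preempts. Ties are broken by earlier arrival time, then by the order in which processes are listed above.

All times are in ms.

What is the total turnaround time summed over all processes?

Gantt: | B 0-2 | idle 2-3 | G 3-4 | E 4-14 | A 14-21 | D 21-27 | F 27-33 | G 33-45 | C 45-47 |
Completion: A=21  B=2  C=47  D=27  E=14  F=33  G=45
Turnaround (C−A): A=9  B=2  C=39  D=16  E=10  F=18  G=42
Turnaround = completion − arrival: A=9, B=2, C=39, D=16, E=10, F=18, G=42
Total turnaround = 9 + 2 + 39 + 16 + 10 + 18 + 42 = 136

136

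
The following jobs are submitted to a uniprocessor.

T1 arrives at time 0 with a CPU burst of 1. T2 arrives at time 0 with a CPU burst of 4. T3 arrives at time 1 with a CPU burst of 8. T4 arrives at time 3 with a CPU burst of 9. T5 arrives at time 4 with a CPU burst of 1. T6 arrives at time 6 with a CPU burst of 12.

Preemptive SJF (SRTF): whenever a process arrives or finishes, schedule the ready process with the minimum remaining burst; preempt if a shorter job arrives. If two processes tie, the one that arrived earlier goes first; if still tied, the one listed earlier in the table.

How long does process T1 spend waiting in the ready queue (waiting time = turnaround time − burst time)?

0

Gantt: | T1 0-1 | T2 1-5 | T5 5-6 | T3 6-14 | T4 14-23 | T6 23-35 |
Completion: T1=1  T2=5  T3=14  T4=23  T5=6  T6=35
Turnaround (C−A): T1=1  T2=5  T3=13  T4=20  T5=2  T6=29
Waiting(T1) = turnaround − burst = 1 − 1 = 0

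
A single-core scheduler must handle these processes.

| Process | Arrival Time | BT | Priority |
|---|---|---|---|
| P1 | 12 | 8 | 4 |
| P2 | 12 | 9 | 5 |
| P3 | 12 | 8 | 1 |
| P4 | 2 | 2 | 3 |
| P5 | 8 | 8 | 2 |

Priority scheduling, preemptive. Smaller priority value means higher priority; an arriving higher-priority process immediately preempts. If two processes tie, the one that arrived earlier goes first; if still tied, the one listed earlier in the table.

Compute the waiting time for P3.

0

Gantt: | idle 0-2 | P4 2-4 | idle 4-8 | P5 8-12 | P3 12-20 | P5 20-24 | P1 24-32 | P2 32-41 |
Completion: P1=32  P2=41  P3=20  P4=4  P5=24
Turnaround (C−A): P1=20  P2=29  P3=8  P4=2  P5=16
Waiting(P3) = turnaround − burst = 8 − 8 = 0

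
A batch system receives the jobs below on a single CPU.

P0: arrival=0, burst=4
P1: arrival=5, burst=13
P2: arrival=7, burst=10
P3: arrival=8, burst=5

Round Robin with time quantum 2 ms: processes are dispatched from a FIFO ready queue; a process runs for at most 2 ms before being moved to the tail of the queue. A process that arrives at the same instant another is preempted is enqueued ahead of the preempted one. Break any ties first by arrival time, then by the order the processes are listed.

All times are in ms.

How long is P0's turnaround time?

Schedule: | P0 0-4 | idle 4-5 | P1 5-7 | P2 7-9 | P1 9-11 | P3 11-13 | P2 13-15 | P1 15-17 | P3 17-19 | P2 19-21 | P1 21-23 | P3 23-24 | P2 24-26 | P1 26-28 | P2 28-30 | P1 30-33 |
Completion: P0=4  P1=33  P2=30  P3=24
Turnaround (C−A): P0=4  P1=28  P2=23  P3=16
Turnaround(P0) = completion − arrival = 4 − 0 = 4

4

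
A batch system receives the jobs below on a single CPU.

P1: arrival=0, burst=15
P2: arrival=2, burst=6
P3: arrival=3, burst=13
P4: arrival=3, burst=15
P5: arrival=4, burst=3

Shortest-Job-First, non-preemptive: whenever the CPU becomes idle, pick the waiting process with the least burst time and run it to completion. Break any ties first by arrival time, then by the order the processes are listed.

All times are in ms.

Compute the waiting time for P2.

16

Timeline: | P1 0-15 | P5 15-18 | P2 18-24 | P3 24-37 | P4 37-52 |
Completion: P1=15  P2=24  P3=37  P4=52  P5=18
Turnaround (C−A): P1=15  P2=22  P3=34  P4=49  P5=14
Waiting(P2) = turnaround − burst = 22 − 6 = 16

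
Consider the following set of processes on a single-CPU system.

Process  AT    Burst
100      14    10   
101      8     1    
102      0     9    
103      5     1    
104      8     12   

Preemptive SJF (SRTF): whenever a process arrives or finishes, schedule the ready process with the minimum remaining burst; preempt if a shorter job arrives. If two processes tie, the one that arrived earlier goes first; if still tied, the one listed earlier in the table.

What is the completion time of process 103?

6

Timeline: | 102 0-5 | 103 5-6 | 102 6-8 | 101 8-9 | 102 9-11 | 104 11-23 | 100 23-33 |
Completion: 100=33  101=9  102=11  103=6  104=23
Turnaround (C−A): 100=19  101=1  102=11  103=1  104=15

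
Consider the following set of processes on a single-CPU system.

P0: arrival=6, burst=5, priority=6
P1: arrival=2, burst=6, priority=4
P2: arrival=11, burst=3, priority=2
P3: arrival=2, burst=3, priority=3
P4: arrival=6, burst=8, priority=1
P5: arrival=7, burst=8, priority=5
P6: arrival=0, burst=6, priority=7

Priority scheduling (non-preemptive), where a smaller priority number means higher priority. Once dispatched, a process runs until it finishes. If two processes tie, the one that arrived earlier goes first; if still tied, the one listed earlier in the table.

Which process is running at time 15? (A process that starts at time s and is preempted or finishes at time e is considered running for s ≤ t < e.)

P2

Timeline: | P6 0-6 | P4 6-14 | P2 14-17 | P3 17-20 | P1 20-26 | P5 26-34 | P0 34-39 |
Completion: P0=39  P1=26  P2=17  P3=20  P4=14  P5=34  P6=6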